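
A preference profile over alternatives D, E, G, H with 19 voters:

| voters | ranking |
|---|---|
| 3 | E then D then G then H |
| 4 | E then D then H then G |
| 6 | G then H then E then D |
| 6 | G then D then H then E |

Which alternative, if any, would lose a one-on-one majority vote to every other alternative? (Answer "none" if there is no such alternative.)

Head-to-head results (19 voters):
D vs E: D is ranked higher on 6 ballots, E on 13. E wins 13–6.
D vs G: G wins 12–7.
D vs H: 13 to 6, D.
E vs G: G, 12–7.
E vs H: H, 12–7.
G–H: G 15–4.
No alternative is winless: D beats H; E beats D; G beats D; H beats E. There is no Condorcet loser.

none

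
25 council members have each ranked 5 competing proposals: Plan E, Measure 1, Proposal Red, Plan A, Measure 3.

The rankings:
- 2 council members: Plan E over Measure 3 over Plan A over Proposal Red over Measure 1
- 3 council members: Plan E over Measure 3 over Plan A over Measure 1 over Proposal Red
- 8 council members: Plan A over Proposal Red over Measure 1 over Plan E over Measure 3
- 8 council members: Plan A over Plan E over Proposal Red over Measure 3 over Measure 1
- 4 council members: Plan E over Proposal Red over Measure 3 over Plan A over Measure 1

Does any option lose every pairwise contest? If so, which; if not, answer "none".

Measure 1

Head-to-head results (25 council members):
Plan E–Measure 1: Plan E 17–8.
Plan E–Proposal Red: Plan E 17–8.
Plan E vs Plan A: Plan A wins 16–9.
Plan E vs Measure 3: Plan E preferred on 2+3+8+8+4 = 25 ballots; Plan E wins 25–0.
Measure 1 vs Proposal Red: Proposal Red, 22–3.
Measure 1 vs Plan A: Measure 1 preferred on 0 ballots; Plan A wins 25–0.
Measure 1 vs Measure 3: Measure 3, 17–8.
Proposal Red–Plan A: Plan A 21–4.
Proposal Red vs Measure 3: Proposal Red is ranked higher on 8+8+4 = 20 ballots, Measure 3 on 5. Proposal Red wins 20–5.
Plan A vs Measure 3: Plan A, 16–9.
Measure 1 is beaten in every head-to-head and is the Condorcet loser.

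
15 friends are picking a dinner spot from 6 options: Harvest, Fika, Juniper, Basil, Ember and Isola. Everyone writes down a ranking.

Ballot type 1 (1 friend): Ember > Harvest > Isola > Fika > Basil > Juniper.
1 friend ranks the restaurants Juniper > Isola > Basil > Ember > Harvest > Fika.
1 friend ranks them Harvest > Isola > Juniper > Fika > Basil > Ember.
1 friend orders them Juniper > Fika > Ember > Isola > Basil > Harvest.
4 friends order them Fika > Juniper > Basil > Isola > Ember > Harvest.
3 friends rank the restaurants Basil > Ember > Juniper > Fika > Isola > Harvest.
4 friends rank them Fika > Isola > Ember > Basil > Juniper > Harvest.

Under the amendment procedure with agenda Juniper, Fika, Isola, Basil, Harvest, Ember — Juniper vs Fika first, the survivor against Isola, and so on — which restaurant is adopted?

Fika

Round 1: Juniper vs Fika — 6–9, Fika advances.
Round 2: Fika vs Isola — 12–3, Fika advances.
Round 3: Fika vs Basil — 11–4, Fika advances.
Round 4: Fika vs Harvest — 12–3, Fika advances.
Round 5: Fika vs Ember — 10–5, Fika advances.
Fika survives the agenda.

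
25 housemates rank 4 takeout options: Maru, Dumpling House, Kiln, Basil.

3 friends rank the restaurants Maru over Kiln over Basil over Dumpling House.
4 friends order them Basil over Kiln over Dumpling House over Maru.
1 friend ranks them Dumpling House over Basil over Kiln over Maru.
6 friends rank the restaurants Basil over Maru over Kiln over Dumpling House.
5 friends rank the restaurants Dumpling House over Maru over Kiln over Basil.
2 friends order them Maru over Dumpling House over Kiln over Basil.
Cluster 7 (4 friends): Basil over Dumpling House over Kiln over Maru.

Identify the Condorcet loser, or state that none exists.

Head-to-head results (25 friends):
Maru vs Dumpling House: 11 to 14, Dumpling House.
Maru vs Kiln: Maru wins 16–9.
Maru vs Basil: 10 to 15, Basil.
Dumpling House vs Kiln: Kiln wins 13–12.
Dumpling House vs Basil: Basil, 17–8.
Kiln–Basil: Basil 15–10.
Every restaurant wins at least one matchup (Maru beats Kiln; Dumpling House beats Maru; Kiln beats Dumpling House; Basil beats Maru), so there is no Condorcet loser.

none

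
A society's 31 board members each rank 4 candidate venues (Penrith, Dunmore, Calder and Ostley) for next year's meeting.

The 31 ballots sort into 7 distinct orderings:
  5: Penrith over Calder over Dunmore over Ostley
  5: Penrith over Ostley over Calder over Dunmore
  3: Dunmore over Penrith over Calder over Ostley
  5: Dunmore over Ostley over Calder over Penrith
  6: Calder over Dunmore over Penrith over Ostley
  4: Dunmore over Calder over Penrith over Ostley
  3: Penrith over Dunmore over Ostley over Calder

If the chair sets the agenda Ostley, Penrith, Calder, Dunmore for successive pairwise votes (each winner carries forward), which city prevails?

Dunmore

Round 1: Ostley vs Penrith — 5–26, Penrith advances.
Round 2: Penrith vs Calder — 16–15, Penrith advances.
Round 3: Penrith vs Dunmore — 13–18, Dunmore advances.
Dunmore survives the agenda.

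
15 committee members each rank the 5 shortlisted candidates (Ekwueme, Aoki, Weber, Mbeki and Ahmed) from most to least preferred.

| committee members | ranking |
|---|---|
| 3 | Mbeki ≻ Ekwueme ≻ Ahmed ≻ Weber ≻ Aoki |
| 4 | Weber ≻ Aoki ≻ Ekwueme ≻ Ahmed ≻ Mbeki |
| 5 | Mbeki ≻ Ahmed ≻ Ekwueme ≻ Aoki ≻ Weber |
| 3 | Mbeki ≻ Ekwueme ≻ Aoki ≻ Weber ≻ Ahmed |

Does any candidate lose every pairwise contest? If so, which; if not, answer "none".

Head-to-head results (15 committee members):
Ekwueme vs Aoki: Ekwueme is ranked higher on 3+5+3 = 11 ballots, Aoki on 4. Ekwueme wins 11–4.
Ekwueme vs Weber: Ekwueme wins 11–4.
Ekwueme vs Mbeki: Mbeki, 11–4.
Ekwueme vs Ahmed: Ekwueme wins 10–5.
Aoki vs Weber: Aoki, 8–7.
Aoki vs Mbeki: 4 to 11, Mbeki.
Aoki vs Ahmed: Ahmed, 8–7.
Weber vs Mbeki: 4 to 11, Mbeki.
Weber–Ahmed: Ahmed 8–7.
Mbeki vs Ahmed: Mbeki preferred on 3+5+3 = 11 ballots; Mbeki wins 11–4.
Weber loses to every other candidate — it is the Condorcet loser.

Weber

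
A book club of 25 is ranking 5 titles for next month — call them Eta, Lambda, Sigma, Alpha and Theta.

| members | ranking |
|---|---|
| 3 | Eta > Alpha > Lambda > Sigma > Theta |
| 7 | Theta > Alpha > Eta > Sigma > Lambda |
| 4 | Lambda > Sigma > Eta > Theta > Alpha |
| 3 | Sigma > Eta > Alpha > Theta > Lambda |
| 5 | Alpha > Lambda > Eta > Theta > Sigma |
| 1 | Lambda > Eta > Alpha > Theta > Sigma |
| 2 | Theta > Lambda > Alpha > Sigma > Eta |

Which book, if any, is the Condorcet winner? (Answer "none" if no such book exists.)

Check each pair by majority over 25 ballots:
Eta vs Lambda: 13 to 12, Eta.
Eta vs Sigma: Eta preferred on 3+7+5+1 = 16 ballots; Eta wins 16–9.
Eta vs Alpha: Eta preferred on 3+4+3+1 = 11 ballots; Alpha wins 14–11.
Eta vs Theta: 16 to 9, Eta.
Lambda vs Sigma: 3+4+5+1+2 = 15 for Lambda, 10 for Sigma — Lambda by 15–10.
Lambda vs Alpha: Lambda preferred on 4+1+2 = 7 ballots; Alpha wins 18–7.
Lambda vs Theta: 13 to 12, Lambda.
Sigma vs Alpha: Sigma is ranked higher on 4+3 = 7 ballots, Alpha on 18. Alpha wins 18–7.
Sigma vs Theta: 10 to 15, Theta.
Alpha vs Theta: Alpha preferred on 3+3+5+1 = 12 ballots; Theta wins 13–12.
Every book loses at least once (Eta loses to Alpha; Lambda loses to Eta; Sigma loses to Eta; Alpha loses to Theta; Theta loses to Eta). The majority relation contains the cycle Eta > Theta > Alpha > Eta, so there is no Condorcet winner.

none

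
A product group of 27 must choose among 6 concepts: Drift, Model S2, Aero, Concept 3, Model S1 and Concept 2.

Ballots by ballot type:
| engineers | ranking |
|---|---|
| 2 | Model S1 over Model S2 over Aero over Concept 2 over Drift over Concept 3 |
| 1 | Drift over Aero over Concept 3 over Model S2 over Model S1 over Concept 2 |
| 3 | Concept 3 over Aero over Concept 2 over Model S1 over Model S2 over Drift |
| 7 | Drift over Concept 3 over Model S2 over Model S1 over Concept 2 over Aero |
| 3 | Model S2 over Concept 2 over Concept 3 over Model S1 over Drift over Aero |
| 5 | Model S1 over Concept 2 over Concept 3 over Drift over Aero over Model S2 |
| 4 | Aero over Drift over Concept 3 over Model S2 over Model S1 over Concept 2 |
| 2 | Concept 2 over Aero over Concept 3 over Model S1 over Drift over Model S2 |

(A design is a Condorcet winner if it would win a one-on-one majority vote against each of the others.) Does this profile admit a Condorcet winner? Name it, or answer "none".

Check each pair by majority over 27 ballots:
Drift vs Model S2: Drift, 19–8.
Drift vs Aero: Drift, 16–11.
Drift vs Concept 3: Drift, 14–13.
Drift–Model S1: Model S1 15–12.
Drift vs Concept 2: Concept 2 wins 15–12.
Model S2–Aero: Aero 15–12.
Model S2–Concept 3: Concept 3 22–5.
Model S2–Model S1: Model S2 15–12.
Model S2 vs Concept 2: Model S2, 17–10.
Aero vs Concept 3: Concept 3, 18–9.
Aero vs Model S1: Model S1, 17–10.
Aero–Concept 2: Concept 2 17–10.
Concept 3 vs Model S1: Concept 3, 20–7.
Concept 3 vs Concept 2: Concept 3, 15–12.
Model S1 vs Concept 2: Model S1 wins 19–8.
No design is unbeaten: Drift loses to Model S1; Model S2 loses to Drift; Aero loses to Drift; Concept 3 loses to Drift; Model S1 loses to Model S2; Concept 2 loses to Model S2. In particular Drift → Model S2 → Model S1 → Drift is a majority cycle — no Condorcet winner exists.

none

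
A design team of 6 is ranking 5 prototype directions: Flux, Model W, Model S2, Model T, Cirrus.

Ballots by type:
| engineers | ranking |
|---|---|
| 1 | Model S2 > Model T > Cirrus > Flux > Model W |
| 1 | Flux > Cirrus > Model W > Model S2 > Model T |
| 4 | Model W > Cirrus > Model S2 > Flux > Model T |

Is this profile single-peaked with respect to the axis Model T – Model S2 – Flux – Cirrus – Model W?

no

Axis positions: Model T=1, Model S2=2, Flux=3, Cirrus=4, Model W=5.
Type 1: ranking walks positions 2-1-4-3-5; Cirrus is ranked above Flux even though Flux lies between Cirrus and the peak Model S2 on the axis — preferences dip and rise again. Not single-peaked.
Type 2 (peak Flux at position 3): ranking walks positions 3-4-5-2-1, expanding outward from the peak — single-peaked.
Type 3: ranking walks positions 5-4-2-3-1; Model S2 is ranked above Flux even though Flux lies between Model S2 and the peak Model W on the axis — preferences dip and rise again. Not single-peaked.
Type 1 violates single-peakedness, so the profile is not single-peaked on this axis.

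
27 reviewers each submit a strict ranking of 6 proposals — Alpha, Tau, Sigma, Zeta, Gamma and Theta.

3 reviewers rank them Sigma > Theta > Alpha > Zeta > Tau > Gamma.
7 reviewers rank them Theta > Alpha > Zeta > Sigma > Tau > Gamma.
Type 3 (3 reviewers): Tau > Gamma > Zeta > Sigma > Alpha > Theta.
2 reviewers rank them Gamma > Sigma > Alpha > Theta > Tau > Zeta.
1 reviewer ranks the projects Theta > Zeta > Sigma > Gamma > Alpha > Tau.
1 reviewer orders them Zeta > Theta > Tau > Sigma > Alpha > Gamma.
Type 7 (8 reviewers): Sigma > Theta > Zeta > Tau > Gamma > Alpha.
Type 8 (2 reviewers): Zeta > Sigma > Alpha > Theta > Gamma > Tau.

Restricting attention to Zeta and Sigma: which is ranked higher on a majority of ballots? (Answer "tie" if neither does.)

Ballots ranking Zeta above Sigma: 7 + 3 + 1 + 1 + 2 = 14.
Ballots ranking Sigma above Zeta: 27 − 14 = 13.
Zeta wins the head-to-head 14–13.

Zeta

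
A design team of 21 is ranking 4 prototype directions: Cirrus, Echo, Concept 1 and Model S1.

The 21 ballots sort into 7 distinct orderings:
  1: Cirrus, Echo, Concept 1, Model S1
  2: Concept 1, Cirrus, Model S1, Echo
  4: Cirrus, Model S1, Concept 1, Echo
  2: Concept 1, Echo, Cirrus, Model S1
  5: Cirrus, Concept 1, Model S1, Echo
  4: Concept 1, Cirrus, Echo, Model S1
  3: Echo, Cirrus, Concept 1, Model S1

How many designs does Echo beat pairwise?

0

Echo against each rival (21 engineers):
Echo vs Cirrus: Cirrus wins 16–5.
Echo vs Concept 1: Concept 1 wins 17–4.
Echo vs Model S1: 1+2+4+3 = 10 for Echo, 11 for Model S1 — Model S1 by 11–10.
Echo beats no one; loses to Cirrus, Concept 1, Model S1 — 0 pairwise wins.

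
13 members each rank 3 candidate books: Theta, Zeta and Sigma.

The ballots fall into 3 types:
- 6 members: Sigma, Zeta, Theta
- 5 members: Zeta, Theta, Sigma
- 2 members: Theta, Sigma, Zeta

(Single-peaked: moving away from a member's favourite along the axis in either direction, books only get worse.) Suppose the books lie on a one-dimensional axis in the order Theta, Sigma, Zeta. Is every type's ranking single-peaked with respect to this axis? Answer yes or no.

no

Axis positions: Theta=1, Sigma=2, Zeta=3.
Type 1 (peak Sigma at position 2): ranking walks positions 2-3-1, expanding outward from the peak — single-peaked.
Type 2: ranking walks positions 3-1-2; Theta is ranked above Sigma even though Sigma lies between Theta and the peak Zeta on the axis — preferences dip and rise again. Not single-peaked.
Type 3 (peak Theta at position 1): ranking walks positions 1-2-3, expanding outward from the peak — single-peaked.
Type 2 violates single-peakedness, so the profile is not single-peaked on this axis.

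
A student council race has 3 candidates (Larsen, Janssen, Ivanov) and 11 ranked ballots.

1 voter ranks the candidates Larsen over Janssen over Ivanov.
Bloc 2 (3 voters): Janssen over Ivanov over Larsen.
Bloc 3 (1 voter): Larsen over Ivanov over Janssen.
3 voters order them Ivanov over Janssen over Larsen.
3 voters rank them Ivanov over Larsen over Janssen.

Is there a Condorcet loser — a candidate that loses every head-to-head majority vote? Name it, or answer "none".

Pairwise majorities:
Larsen vs Janssen: 1+1+3 = 5 for Larsen, 6 for Janssen — Janssen by 6–5.
Larsen vs Ivanov: Ivanov wins 9–2.
Janssen–Ivanov: Ivanov 7–4.
Only Larsen has no wins; Larsen is the Condorcet loser.

Larsen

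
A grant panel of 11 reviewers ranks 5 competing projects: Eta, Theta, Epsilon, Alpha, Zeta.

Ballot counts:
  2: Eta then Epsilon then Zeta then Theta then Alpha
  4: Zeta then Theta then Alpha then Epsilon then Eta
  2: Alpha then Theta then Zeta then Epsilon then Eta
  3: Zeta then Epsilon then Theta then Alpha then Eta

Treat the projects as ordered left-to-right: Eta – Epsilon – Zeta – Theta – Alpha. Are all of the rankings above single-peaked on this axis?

Axis positions: Eta=1, Epsilon=2, Zeta=3, Theta=4, Alpha=5.
Ballot type 1 (peak Eta at position 1): ranking walks positions 1-2-3-4-5, expanding outward from the peak — single-peaked.
Ballot type 2 (peak Zeta at position 3): ranking walks positions 3-4-5-2-1, expanding outward from the peak — single-peaked.
Ballot type 3 (peak Alpha at position 5): ranking walks positions 5-4-3-2-1, expanding outward from the peak — single-peaked.
Ballot type 4 (peak Zeta at position 3): ranking walks positions 3-2-4-5-1, expanding outward from the peak — single-peaked.
Every ranking is single-peaked on this axis.

yes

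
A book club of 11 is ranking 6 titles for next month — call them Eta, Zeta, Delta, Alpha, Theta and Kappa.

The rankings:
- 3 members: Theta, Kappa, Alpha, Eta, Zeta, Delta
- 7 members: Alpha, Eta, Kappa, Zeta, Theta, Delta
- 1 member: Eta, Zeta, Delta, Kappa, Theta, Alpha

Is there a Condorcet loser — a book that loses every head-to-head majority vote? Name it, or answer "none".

Delta

Head-to-head results (11 members):
Eta–Zeta: Eta 11–0.
Eta–Delta: Eta 11–0.
Eta vs Alpha: Eta is ranked higher on 1 ballot, Alpha on 10. Alpha wins 10–1.
Eta vs Theta: Eta, 8–3.
Eta vs Kappa: 7+1 = 8 for Eta, 3 for Kappa — Eta by 8–3.
Zeta–Delta: Zeta 11–0.
Zeta vs Alpha: 1 for Zeta, 10 for Alpha — Alpha by 10–1.
Zeta vs Theta: 8 to 3, Zeta.
Zeta vs Kappa: Zeta preferred on 1 ballot; Kappa wins 10–1.
Delta vs Alpha: 1 for Delta, 10 for Alpha — Alpha by 10–1.
Delta vs Theta: Theta wins 10–1.
Delta–Kappa: Kappa 10–1.
Alpha–Theta: Alpha 7–4.
Alpha vs Kappa: Alpha, 7–4.
Theta vs Kappa: Theta is ranked higher on 3 ballots, Kappa on 8. Kappa wins 8–3.
Only Delta has no wins; Delta is the Condorcet loser.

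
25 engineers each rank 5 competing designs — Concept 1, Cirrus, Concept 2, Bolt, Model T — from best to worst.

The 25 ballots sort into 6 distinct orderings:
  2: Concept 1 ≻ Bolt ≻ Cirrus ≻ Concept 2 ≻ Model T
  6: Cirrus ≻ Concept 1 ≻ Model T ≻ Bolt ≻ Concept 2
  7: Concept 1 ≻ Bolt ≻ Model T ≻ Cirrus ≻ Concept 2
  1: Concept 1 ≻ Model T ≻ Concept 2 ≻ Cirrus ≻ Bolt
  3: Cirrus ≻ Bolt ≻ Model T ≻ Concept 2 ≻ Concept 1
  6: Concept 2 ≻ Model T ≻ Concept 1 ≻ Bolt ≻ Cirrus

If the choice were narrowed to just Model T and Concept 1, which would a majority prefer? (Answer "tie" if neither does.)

Concept 1

Ballots ranking Model T above Concept 1: 3 + 6 = 9.
Ballots ranking Concept 1 above Model T: 25 − 9 = 16.
Concept 1 wins the head-to-head 16–9.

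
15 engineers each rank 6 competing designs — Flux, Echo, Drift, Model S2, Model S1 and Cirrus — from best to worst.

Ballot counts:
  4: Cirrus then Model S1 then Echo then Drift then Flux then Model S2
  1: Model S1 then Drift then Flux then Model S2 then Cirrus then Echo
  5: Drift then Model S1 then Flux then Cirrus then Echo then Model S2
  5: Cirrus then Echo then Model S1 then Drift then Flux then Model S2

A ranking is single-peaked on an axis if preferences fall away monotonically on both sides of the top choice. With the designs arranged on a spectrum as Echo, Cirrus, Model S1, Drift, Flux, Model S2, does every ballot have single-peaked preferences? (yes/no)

yes

Axis positions: Echo=1, Cirrus=2, Model S1=3, Drift=4, Flux=5, Model S2=6.
Type 1 (peak Cirrus at position 2): ranking walks positions 2-3-1-4-5-6, expanding outward from the peak — single-peaked.
Type 2 (peak Model S1 at position 3): ranking walks positions 3-4-5-6-2-1, expanding outward from the peak — single-peaked.
Type 3 (peak Drift at position 4): ranking walks positions 4-3-5-2-1-6, expanding outward from the peak — single-peaked.
Type 4 (peak Cirrus at position 2): ranking walks positions 2-1-3-4-5-6, expanding outward from the peak — single-peaked.
Every ranking is single-peaked on this axis.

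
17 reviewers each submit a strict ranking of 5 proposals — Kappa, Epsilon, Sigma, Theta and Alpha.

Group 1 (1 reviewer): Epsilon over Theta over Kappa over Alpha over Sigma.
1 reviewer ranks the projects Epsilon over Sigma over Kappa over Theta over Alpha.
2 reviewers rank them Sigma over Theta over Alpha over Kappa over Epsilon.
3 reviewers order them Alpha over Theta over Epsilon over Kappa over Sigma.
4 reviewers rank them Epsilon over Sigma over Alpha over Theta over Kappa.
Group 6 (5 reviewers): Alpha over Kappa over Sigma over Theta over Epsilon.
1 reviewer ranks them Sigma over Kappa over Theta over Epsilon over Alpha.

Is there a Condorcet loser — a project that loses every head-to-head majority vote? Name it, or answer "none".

none

Pairwise majorities:
Kappa vs Epsilon: Epsilon wins 9–8.
Kappa vs Sigma: 1+3+5 = 9 for Kappa, 8 for Sigma — Kappa by 9–8.
Kappa vs Theta: Theta, 10–7.
Kappa vs Alpha: Kappa is ranked higher on 1+1+1 = 3 ballots, Alpha on 14. Alpha wins 14–3.
Epsilon vs Sigma: Epsilon preferred on 1+1+3+4 = 9 ballots; Epsilon wins 9–8.
Epsilon vs Theta: Epsilon preferred on 1+1+4 = 6 ballots; Theta wins 11–6.
Epsilon vs Alpha: Alpha wins 10–7.
Sigma vs Theta: Sigma preferred on 1+2+4+5+1 = 13 ballots; Sigma wins 13–4.
Sigma vs Alpha: Sigma is ranked higher on 1+2+4+1 = 8 ballots, Alpha on 9. Alpha wins 9–8.
Theta vs Alpha: Alpha wins 12–5.
Every project wins at least one matchup (Kappa beats Sigma; Epsilon beats Kappa; Sigma beats Theta; Theta beats Kappa; Alpha beats Kappa), so there is no Condorcet loser.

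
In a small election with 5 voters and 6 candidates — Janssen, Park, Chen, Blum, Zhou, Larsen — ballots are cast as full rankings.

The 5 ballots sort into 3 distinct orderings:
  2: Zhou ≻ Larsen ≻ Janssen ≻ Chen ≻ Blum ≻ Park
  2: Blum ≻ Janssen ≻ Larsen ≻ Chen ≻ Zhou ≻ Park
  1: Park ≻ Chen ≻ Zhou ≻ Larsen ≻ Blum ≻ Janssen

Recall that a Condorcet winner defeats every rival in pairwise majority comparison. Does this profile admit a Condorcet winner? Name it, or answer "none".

none

Check each pair by majority over 5 ballots:
Janssen vs Park: Janssen, 4–1.
Janssen–Chen: Janssen 4–1.
Janssen vs Blum: Blum, 3–2.
Janssen–Zhou: Zhou 3–2.
Janssen vs Larsen: Larsen wins 3–2.
Park vs Chen: Chen, 4–1.
Park–Blum: Blum 4–1.
Park–Zhou: Zhou 4–1.
Park vs Larsen: Larsen, 4–1.
Chen vs Blum: Chen wins 3–2.
Chen vs Zhou: Chen, 3–2.
Chen–Larsen: Larsen 4–1.
Blum–Zhou: Zhou 3–2.
Blum–Larsen: Larsen 3–2.
Zhou vs Larsen: Zhou, 3–2.
No candidate is unbeaten: Janssen loses to Blum; Park loses to Janssen; Chen loses to Janssen; Blum loses to Chen; Zhou loses to Chen; Larsen loses to Zhou. In particular Janssen beats Chen beats Blum beats Janssen is a majority cycle — no Condorcet winner exists.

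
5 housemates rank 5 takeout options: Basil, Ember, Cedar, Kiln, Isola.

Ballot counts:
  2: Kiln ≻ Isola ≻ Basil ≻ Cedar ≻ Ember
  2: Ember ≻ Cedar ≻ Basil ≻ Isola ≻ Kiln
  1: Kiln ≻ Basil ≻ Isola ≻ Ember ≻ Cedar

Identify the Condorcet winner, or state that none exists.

Head-to-head results (5 friends):
Basil–Ember: Basil 3–2.
Basil–Cedar: Basil 3–2.
Basil vs Kiln: Kiln wins 3–2.
Basil vs Isola: Basil, 3–2.
Ember vs Cedar: Ember, 3–2.
Ember vs Kiln: Kiln, 3–2.
Ember vs Isola: Isola, 3–2.
Cedar–Kiln: Kiln 3–2.
Cedar vs Isola: Isola wins 3–2.
Kiln–Isola: Kiln 3–2.
Kiln beats each of Basil, Ember, Cedar, Isola — Kiln is the Condorcet winner.

Kiln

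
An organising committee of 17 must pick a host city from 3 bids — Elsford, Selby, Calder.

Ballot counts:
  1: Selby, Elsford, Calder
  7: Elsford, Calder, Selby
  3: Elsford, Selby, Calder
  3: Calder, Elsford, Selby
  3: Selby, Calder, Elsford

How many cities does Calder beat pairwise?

Calder against each rival (17 organisers):
Calder vs Elsford: Calder preferred on 3+3 = 6 ballots; Elsford wins 11–6.
Calder–Selby: Calder 10–7.
Calder beats Selby; loses to Elsford — 1 pairwise win.

1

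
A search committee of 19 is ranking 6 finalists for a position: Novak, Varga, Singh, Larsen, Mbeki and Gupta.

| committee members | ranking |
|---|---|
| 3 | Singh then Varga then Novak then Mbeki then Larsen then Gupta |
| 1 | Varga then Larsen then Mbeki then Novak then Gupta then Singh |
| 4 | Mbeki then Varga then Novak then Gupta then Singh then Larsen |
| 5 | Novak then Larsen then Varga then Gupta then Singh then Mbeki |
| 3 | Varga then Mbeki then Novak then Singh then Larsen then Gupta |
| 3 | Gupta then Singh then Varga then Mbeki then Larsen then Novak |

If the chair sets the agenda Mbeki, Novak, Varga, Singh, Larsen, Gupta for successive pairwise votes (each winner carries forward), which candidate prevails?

Varga

Round 1: Mbeki vs Novak — 11–8, Mbeki advances.
Round 2: Mbeki vs Varga — 4–15, Varga advances.
Round 3: Varga vs Singh — 13–6, Varga advances.
Round 4: Varga vs Larsen — 14–5, Varga advances.
Round 5: Varga vs Gupta — 16–3, Varga advances.
The agenda winner is Varga.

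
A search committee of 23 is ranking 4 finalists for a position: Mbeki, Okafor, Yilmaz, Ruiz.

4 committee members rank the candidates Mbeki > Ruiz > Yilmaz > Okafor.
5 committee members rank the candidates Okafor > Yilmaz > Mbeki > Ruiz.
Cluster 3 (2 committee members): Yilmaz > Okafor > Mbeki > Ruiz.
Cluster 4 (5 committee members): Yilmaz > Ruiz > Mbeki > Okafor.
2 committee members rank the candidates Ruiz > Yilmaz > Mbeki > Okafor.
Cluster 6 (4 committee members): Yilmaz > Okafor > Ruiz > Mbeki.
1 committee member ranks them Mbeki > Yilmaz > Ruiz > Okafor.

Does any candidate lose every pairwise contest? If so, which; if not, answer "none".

Okafor

Head-to-head results (23 committee members):
Mbeki vs Okafor: Mbeki wins 12–11.
Mbeki vs Yilmaz: 4+1 = 5 for Mbeki, 18 for Yilmaz — Yilmaz by 18–5.
Mbeki vs Ruiz: Mbeki preferred on 4+5+2+1 = 12 ballots; Mbeki wins 12–11.
Okafor vs Yilmaz: Okafor preferred on 5 ballots; Yilmaz wins 18–5.
Okafor vs Ruiz: Okafor is ranked higher on 5+2+4 = 11 ballots, Ruiz on 12. Ruiz wins 12–11.
Yilmaz vs Ruiz: Yilmaz preferred on 5+2+5+4+1 = 17 ballots; Yilmaz wins 17–6.
Only Okafor has no wins; Okafor is the Condorcet loser.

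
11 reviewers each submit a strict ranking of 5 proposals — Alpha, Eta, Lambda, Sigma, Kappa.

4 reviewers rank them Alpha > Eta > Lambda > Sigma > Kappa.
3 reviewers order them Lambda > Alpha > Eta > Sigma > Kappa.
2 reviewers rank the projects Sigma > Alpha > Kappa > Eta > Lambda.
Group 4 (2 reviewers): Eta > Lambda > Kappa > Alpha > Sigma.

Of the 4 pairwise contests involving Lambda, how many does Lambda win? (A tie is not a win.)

Lambda against each rival (11 reviewers):
Lambda vs Alpha: Lambda is ranked higher on 3+2 = 5 ballots, Alpha on 6. Alpha wins 6–5.
Lambda vs Eta: Eta, 8–3.
Lambda vs Sigma: Lambda, 9–2.
Lambda vs Kappa: Lambda preferred on 4+3+2 = 9 ballots; Lambda wins 9–2.
Lambda beats Sigma, Kappa; loses to Alpha, Eta — 2 pairwise wins.

2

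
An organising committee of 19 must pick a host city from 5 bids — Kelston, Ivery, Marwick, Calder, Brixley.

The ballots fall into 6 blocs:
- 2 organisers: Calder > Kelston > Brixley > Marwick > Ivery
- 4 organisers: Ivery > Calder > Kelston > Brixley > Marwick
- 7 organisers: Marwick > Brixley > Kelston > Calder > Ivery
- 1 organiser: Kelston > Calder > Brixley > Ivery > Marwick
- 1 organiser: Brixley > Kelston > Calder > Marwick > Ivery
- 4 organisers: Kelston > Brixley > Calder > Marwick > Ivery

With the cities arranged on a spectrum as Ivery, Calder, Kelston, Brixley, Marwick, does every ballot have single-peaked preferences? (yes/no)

yes

Axis positions: Ivery=1, Calder=2, Kelston=3, Brixley=4, Marwick=5.
Bloc 1 (peak Calder at position 2): ranking walks positions 2-3-4-5-1, expanding outward from the peak — single-peaked.
Bloc 2 (peak Ivery at position 1): ranking walks positions 1-2-3-4-5, expanding outward from the peak — single-peaked.
Bloc 3 (peak Marwick at position 5): ranking walks positions 5-4-3-2-1, expanding outward from the peak — single-peaked.
Bloc 4 (peak Kelston at position 3): ranking walks positions 3-2-4-1-5, expanding outward from the peak — single-peaked.
Bloc 5 (peak Brixley at position 4): ranking walks positions 4-3-2-5-1, expanding outward from the peak — single-peaked.
Bloc 6 (peak Kelston at position 3): ranking walks positions 3-4-2-5-1, expanding outward from the peak — single-peaked.
Every ranking is single-peaked on this axis.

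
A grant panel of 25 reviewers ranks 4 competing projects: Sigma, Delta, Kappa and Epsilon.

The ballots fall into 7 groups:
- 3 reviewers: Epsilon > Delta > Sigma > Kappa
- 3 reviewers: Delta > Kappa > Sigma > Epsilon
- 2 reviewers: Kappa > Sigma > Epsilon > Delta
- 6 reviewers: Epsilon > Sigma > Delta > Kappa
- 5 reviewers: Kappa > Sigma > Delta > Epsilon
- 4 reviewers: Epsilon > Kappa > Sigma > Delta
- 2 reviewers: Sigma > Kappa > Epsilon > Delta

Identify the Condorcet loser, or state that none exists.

Head-to-head results (25 reviewers):
Sigma vs Delta: Sigma is ranked higher on 2+6+5+4+2 = 19 ballots, Delta on 6. Sigma wins 19–6.
Sigma vs Kappa: 11 to 14, Kappa.
Sigma vs Epsilon: 12 to 13, Epsilon.
Delta vs Kappa: Delta preferred on 3+3+6 = 12 ballots; Kappa wins 13–12.
Delta vs Epsilon: Delta is ranked higher on 3+5 = 8 ballots, Epsilon on 17. Epsilon wins 17–8.
Kappa vs Epsilon: Epsilon wins 13–12.
Delta is beaten in every head-to-head and is the Condorcet loser.

Delta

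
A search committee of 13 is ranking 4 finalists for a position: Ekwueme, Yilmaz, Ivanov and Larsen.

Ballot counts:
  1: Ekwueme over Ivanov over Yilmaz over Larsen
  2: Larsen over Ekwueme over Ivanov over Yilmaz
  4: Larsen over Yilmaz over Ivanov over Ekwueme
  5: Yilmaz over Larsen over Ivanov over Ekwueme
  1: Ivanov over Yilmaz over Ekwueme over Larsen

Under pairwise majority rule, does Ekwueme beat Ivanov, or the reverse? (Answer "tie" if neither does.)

Ivanov

Ballots ranking Ekwueme above Ivanov: 1 + 2 = 3.
Ballots ranking Ivanov above Ekwueme: 13 − 3 = 10.
Ivanov wins the head-to-head 10–3.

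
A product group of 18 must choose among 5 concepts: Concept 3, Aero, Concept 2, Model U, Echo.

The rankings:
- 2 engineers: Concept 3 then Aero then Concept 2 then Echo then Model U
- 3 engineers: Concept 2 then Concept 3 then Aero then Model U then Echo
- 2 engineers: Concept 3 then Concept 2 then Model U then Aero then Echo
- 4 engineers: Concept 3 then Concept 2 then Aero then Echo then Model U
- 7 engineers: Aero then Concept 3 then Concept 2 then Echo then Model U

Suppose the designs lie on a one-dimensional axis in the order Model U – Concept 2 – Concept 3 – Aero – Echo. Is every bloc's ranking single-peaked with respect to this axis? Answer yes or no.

Axis positions: Model U=1, Concept 2=2, Concept 3=3, Aero=4, Echo=5.
Bloc 1 (peak Concept 3 at position 3): ranking walks positions 3-4-2-5-1, expanding outward from the peak — single-peaked.
Bloc 2 (peak Concept 2 at position 2): ranking walks positions 2-3-4-1-5, expanding outward from the peak — single-peaked.
Bloc 3 (peak Concept 3 at position 3): ranking walks positions 3-2-1-4-5, expanding outward from the peak — single-peaked.
Bloc 4 (peak Concept 3 at position 3): ranking walks positions 3-2-4-5-1, expanding outward from the peak — single-peaked.
Bloc 5 (peak Aero at position 4): ranking walks positions 4-3-2-5-1, expanding outward from the peak — single-peaked.
Every ranking is single-peaked on this axis.

yes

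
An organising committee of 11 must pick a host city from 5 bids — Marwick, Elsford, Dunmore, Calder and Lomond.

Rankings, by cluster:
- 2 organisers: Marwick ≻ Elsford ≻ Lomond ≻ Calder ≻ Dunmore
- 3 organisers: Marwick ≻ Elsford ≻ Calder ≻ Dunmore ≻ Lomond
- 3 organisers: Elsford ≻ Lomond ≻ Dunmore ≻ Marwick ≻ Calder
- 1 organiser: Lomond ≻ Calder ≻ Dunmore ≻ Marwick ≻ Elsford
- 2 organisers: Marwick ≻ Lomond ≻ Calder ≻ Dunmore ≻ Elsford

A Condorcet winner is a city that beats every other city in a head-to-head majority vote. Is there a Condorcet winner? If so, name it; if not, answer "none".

Check each pair by majority over 11 ballots:
Marwick–Elsford: Marwick 8–3.
Marwick vs Dunmore: Marwick wins 7–4.
Marwick–Calder: Marwick 10–1.
Marwick vs Lomond: Marwick, 7–4.
Elsford vs Dunmore: Elsford preferred on 2+3+3 = 8 ballots; Elsford wins 8–3.
Elsford vs Calder: 2+3+3 = 8 for Elsford, 3 for Calder — Elsford by 8–3.
Elsford vs Lomond: Elsford wins 8–3.
Dunmore vs Calder: 3 to 8, Calder.
Dunmore vs Lomond: Lomond, 8–3.
Calder vs Lomond: Lomond, 8–3.
Only Marwick has no losses; Marwick is the Condorcet winner.

Marwick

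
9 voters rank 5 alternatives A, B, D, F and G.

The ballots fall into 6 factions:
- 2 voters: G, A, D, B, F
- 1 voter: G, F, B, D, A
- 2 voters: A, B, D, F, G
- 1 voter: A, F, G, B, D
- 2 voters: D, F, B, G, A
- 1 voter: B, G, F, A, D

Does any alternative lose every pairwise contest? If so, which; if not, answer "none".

none

Pairwise majorities:
A–B: A 5–4.
A–D: A 6–3.
A vs F: A preferred on 2+2+1 = 5 ballots; A wins 5–4.
A vs G: G, 6–3.
B vs D: B is ranked higher on 1+2+1+1 = 5 ballots, D on 4. B wins 5–4.
B–F: B 5–4.
B vs G: 2+2+1 = 5 for B, 4 for G — B by 5–4.
D vs F: D preferred on 2+2+2 = 6 ballots; D wins 6–3.
D vs G: D preferred on 2+2 = 4 ballots; G wins 5–4.
F vs G: F wins 5–4.
Each alternative has at least one pairwise win (A beats B; B beats D; D beats F; F beats G; G beats A) — no Condorcet loser.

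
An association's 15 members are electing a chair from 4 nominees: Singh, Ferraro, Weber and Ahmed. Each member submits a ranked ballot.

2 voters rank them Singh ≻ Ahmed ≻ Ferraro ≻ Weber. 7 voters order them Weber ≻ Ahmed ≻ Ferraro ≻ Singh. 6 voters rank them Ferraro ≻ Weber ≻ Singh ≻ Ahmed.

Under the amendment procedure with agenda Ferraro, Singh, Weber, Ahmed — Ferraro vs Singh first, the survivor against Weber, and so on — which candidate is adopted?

Ahmed

Round 1: Ferraro vs Singh — 13–2, Ferraro advances.
Round 2: Ferraro vs Weber — 8–7, Ferraro advances.
Round 3: Ferraro vs Ahmed — 6–9, Ahmed advances.
Ahmed survives the agenda.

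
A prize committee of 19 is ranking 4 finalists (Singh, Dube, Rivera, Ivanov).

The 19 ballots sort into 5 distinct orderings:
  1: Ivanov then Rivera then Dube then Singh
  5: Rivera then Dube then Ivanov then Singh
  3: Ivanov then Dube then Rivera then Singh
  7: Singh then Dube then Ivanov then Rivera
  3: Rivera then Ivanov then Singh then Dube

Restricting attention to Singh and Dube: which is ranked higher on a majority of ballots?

Ballots ranking Singh above Dube: 7 + 3 = 10.
Ballots ranking Dube above Singh: 19 − 10 = 9.
Singh wins the head-to-head 10–9.

Singh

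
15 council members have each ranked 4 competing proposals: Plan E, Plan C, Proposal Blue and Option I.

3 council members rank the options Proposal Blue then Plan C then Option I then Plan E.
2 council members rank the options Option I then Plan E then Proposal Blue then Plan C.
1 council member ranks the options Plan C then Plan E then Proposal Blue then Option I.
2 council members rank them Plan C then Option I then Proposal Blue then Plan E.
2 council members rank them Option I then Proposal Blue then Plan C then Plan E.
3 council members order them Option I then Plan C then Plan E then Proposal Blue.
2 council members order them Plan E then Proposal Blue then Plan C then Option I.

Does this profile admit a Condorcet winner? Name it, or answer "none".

Pairwise majorities:
Plan E vs Plan C: 2+2 = 4 for Plan E, 11 for Plan C — Plan C by 11–4.
Plan E vs Proposal Blue: 2+1+3+2 = 8 for Plan E, 7 for Proposal Blue — Plan E by 8–7.
Plan E vs Option I: Plan E preferred on 1+2 = 3 ballots; Option I wins 12–3.
Plan C vs Proposal Blue: 1+2+3 = 6 for Plan C, 9 for Proposal Blue — Proposal Blue by 9–6.
Plan C vs Option I: 8 to 7, Plan C.
Proposal Blue vs Option I: Proposal Blue is ranked higher on 3+1+2 = 6 ballots, Option I on 9. Option I wins 9–6.
Every option loses at least once (Plan E loses to Plan C; Plan C loses to Proposal Blue; Proposal Blue loses to Plan E; Option I loses to Plan C). The majority relation contains the cycle Plan E beats Proposal Blue beats Plan C beats Plan E, so there is no Condorcet winner.

none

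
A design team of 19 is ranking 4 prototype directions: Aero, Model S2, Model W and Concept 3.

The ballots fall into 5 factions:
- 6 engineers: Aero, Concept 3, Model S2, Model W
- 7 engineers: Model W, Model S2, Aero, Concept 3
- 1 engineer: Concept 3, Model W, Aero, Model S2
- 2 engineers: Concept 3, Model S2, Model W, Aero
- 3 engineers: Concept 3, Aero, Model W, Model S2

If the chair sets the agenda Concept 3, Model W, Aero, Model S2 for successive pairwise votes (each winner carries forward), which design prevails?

Aero

Round 1: Concept 3 vs Model W — 12–7, Concept 3 advances.
Round 2: Concept 3 vs Aero — 6–13, Aero advances.
Round 3: Aero vs Model S2 — 10–9, Aero advances.
The agenda winner is Aero.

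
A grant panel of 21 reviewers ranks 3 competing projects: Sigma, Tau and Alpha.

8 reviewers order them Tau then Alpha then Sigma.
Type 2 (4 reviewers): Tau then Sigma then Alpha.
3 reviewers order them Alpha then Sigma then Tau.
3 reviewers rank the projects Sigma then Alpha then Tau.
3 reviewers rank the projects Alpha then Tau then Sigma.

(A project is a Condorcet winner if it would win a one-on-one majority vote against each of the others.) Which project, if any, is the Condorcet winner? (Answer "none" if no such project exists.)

Tau

Pairwise majorities:
Sigma vs Tau: Sigma preferred on 3+3 = 6 ballots; Tau wins 15–6.
Sigma vs Alpha: Sigma is ranked higher on 4+3 = 7 ballots, Alpha on 14. Alpha wins 14–7.
Tau vs Alpha: 8+4 = 12 for Tau, 9 for Alpha — Tau by 12–9.
Tau defeats every rival head-to-head and is the Condorcet winner.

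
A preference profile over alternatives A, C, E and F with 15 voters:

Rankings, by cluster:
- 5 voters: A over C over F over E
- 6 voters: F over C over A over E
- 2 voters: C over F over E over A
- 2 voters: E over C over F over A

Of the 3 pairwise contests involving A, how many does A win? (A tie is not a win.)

1

A against each rival (15 voters):
A vs C: 5 for A, 10 for C — C by 10–5.
A vs E: A wins 11–4.
A vs F: 5 to 10, F.
A beats E; loses to C, F — 1 pairwise win.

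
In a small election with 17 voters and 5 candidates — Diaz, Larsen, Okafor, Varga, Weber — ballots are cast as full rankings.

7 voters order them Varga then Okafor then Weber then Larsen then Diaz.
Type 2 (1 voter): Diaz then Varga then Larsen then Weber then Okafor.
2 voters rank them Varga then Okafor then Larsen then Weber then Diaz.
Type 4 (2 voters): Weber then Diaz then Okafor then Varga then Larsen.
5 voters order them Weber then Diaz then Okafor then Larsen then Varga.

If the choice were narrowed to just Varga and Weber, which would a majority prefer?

Varga

Ballots ranking Varga above Weber: 7 + 1 + 2 = 10.
Ballots ranking Weber above Varga: 17 − 10 = 7.
Varga wins the head-to-head 10–7.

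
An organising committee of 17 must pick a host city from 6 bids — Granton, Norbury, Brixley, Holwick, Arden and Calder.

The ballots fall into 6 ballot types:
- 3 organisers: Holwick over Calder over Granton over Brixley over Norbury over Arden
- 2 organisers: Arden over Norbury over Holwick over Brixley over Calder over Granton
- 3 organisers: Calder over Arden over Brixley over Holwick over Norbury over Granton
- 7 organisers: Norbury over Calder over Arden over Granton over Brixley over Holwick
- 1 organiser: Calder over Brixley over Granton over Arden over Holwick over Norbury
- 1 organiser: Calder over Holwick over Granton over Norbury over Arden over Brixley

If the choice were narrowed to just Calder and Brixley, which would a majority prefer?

Ballots ranking Calder above Brixley: 3 + 3 + 7 + 1 + 1 = 15.
Ballots ranking Brixley above Calder: 17 − 15 = 2.
Calder wins the head-to-head 15–2.

Calder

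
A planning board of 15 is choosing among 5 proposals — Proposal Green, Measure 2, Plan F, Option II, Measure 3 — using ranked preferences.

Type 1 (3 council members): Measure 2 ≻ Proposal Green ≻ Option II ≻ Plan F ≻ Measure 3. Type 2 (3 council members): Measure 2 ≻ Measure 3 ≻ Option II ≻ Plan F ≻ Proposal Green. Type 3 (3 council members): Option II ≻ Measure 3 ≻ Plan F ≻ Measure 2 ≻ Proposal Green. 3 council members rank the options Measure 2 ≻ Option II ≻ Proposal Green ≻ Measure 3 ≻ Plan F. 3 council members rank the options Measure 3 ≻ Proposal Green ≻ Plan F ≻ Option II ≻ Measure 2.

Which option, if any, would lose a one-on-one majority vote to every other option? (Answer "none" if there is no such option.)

Head-to-head results (15 council members):
Proposal Green vs Measure 2: Measure 2 wins 12–3.
Proposal Green vs Plan F: 3+3+3 = 9 for Proposal Green, 6 for Plan F — Proposal Green by 9–6.
Proposal Green vs Option II: 6 to 9, Option II.
Proposal Green vs Measure 3: Proposal Green preferred on 3+3 = 6 ballots; Measure 3 wins 9–6.
Measure 2 vs Plan F: Measure 2 is ranked higher on 3+3+3 = 9 ballots, Plan F on 6. Measure 2 wins 9–6.
Measure 2 vs Option II: Measure 2 is ranked higher on 3+3+3 = 9 ballots, Option II on 6. Measure 2 wins 9–6.
Measure 2 vs Measure 3: Measure 2 wins 9–6.
Plan F vs Option II: Option II wins 12–3.
Plan F vs Measure 3: Plan F preferred on 3 ballots; Measure 3 wins 12–3.
Option II vs Measure 3: Option II, 9–6.
Plan F is beaten in every head-to-head and is the Condorcet loser.

Plan F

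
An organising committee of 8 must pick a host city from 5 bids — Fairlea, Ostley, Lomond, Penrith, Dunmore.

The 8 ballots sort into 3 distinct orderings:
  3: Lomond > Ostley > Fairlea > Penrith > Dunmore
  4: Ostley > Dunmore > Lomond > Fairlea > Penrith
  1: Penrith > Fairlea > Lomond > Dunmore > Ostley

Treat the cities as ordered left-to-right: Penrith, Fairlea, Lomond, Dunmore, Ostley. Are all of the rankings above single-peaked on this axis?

no

Axis positions: Penrith=1, Fairlea=2, Lomond=3, Dunmore=4, Ostley=5.
Cluster 1: ranking walks positions 3-5-2-1-4; Ostley is ranked above Dunmore even though Dunmore lies between Ostley and the peak Lomond on the axis — preferences dip and rise again. Not single-peaked.
Cluster 2 (peak Ostley at position 5): ranking walks positions 5-4-3-2-1, expanding outward from the peak — single-peaked.
Cluster 3 (peak Penrith at position 1): ranking walks positions 1-2-3-4-5, expanding outward from the peak — single-peaked.
Cluster 1 violates single-peakedness, so the profile is not single-peaked on this axis.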